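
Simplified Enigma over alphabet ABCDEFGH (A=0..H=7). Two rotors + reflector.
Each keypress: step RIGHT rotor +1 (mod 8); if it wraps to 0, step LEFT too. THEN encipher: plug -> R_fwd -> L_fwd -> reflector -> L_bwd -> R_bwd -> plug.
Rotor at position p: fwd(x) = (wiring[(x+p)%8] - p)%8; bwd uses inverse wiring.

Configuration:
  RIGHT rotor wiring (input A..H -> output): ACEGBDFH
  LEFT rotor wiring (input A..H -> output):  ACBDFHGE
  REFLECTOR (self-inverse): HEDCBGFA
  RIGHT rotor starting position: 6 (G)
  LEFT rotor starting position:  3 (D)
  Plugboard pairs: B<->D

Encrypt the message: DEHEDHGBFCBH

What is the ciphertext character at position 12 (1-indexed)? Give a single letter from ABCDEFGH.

Char 1 ('D'): step: R->7, L=3; D->plug->B->R->B->L->C->refl->D->L'->D->R'->C->plug->C
Char 2 ('E'): step: R->0, L->4 (L advanced); E->plug->E->R->B->L->D->refl->C->L'->C->R'->B->plug->D
Char 3 ('H'): step: R->1, L=4; H->plug->H->R->H->L->H->refl->A->L'->D->R'->B->plug->D
Char 4 ('E'): step: R->2, L=4; E->plug->E->R->D->L->A->refl->H->L'->H->R'->C->plug->C
Char 5 ('D'): step: R->3, L=4; D->plug->B->R->G->L->F->refl->G->L'->F->R'->F->plug->F
Char 6 ('H'): step: R->4, L=4; H->plug->H->R->C->L->C->refl->D->L'->B->R'->C->plug->C
Char 7 ('G'): step: R->5, L=4; G->plug->G->R->B->L->D->refl->C->L'->C->R'->C->plug->C
Char 8 ('B'): step: R->6, L=4; B->plug->D->R->E->L->E->refl->B->L'->A->R'->F->plug->F
Char 9 ('F'): step: R->7, L=4; F->plug->F->R->C->L->C->refl->D->L'->B->R'->B->plug->D
Char 10 ('C'): step: R->0, L->5 (L advanced); C->plug->C->R->E->L->F->refl->G->L'->G->R'->D->plug->B
Char 11 ('B'): step: R->1, L=5; B->plug->D->R->A->L->C->refl->D->L'->D->R'->B->plug->D
Char 12 ('H'): step: R->2, L=5; H->plug->H->R->A->L->C->refl->D->L'->D->R'->E->plug->E

E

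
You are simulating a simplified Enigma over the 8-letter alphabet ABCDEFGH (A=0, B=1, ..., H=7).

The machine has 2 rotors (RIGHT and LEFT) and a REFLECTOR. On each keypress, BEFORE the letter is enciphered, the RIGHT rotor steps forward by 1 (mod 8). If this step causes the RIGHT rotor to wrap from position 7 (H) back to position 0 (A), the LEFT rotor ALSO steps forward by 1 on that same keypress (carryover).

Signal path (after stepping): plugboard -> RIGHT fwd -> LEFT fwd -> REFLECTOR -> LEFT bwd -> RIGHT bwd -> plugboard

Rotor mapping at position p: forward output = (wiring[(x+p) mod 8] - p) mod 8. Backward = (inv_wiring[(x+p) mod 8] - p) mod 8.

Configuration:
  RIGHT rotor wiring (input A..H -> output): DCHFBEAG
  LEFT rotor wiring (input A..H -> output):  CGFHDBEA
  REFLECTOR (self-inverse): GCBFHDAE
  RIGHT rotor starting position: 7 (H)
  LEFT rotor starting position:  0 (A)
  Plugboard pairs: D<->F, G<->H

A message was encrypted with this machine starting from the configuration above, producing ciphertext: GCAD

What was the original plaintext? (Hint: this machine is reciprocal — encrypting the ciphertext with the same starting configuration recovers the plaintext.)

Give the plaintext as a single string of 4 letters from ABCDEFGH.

Answer: EGGF

Derivation:
Char 1 ('G'): step: R->0, L->1 (L advanced); G->plug->H->R->G->L->H->refl->E->L'->B->R'->E->plug->E
Char 2 ('C'): step: R->1, L=1; C->plug->C->R->E->L->A->refl->G->L'->C->R'->H->plug->G
Char 3 ('A'): step: R->2, L=1; A->plug->A->R->F->L->D->refl->F->L'->A->R'->H->plug->G
Char 4 ('D'): step: R->3, L=1; D->plug->F->R->A->L->F->refl->D->L'->F->R'->D->plug->F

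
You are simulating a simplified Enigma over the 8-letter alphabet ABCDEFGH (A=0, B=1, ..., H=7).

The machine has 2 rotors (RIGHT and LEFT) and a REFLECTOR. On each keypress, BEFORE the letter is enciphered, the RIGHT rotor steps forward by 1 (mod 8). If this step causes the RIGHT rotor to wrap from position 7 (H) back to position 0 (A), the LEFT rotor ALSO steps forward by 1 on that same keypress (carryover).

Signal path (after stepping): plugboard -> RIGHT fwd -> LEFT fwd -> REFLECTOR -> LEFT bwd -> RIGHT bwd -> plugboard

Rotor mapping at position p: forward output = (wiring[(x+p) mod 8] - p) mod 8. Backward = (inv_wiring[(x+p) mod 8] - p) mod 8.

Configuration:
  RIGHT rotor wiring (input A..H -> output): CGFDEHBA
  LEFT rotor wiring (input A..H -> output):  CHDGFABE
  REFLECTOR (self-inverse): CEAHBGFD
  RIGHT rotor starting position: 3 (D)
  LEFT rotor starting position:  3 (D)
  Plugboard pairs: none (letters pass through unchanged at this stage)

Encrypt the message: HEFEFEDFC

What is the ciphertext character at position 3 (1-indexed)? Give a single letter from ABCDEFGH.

Char 1 ('H'): step: R->4, L=3; H->plug->H->R->H->L->A->refl->C->L'->B->R'->G->plug->G
Char 2 ('E'): step: R->5, L=3; E->plug->E->R->B->L->C->refl->A->L'->H->R'->H->plug->H
Char 3 ('F'): step: R->6, L=3; F->plug->F->R->F->L->H->refl->D->L'->A->R'->D->plug->D

D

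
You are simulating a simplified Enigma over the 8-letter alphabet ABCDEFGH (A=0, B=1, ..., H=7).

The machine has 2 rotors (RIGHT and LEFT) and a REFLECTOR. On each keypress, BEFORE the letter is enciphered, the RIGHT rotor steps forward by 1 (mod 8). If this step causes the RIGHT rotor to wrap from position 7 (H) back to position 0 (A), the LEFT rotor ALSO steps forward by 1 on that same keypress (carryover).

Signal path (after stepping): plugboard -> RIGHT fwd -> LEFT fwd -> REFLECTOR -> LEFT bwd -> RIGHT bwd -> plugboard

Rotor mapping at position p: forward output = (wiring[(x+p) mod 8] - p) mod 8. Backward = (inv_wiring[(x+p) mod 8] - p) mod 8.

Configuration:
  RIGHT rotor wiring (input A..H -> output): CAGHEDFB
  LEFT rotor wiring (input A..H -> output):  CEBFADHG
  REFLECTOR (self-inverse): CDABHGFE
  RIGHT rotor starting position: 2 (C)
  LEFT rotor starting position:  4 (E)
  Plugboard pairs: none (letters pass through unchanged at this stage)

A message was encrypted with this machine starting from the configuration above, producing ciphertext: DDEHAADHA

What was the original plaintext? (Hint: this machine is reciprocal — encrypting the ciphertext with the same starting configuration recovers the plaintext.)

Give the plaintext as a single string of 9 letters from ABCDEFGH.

Char 1 ('D'): step: R->3, L=4; D->plug->D->R->C->L->D->refl->B->L'->H->R'->F->plug->F
Char 2 ('D'): step: R->4, L=4; D->plug->D->R->F->L->A->refl->C->L'->D->R'->H->plug->H
Char 3 ('E'): step: R->5, L=4; E->plug->E->R->D->L->C->refl->A->L'->F->R'->D->plug->D
Char 4 ('H'): step: R->6, L=4; H->plug->H->R->F->L->A->refl->C->L'->D->R'->B->plug->B
Char 5 ('A'): step: R->7, L=4; A->plug->A->R->C->L->D->refl->B->L'->H->R'->D->plug->D
Char 6 ('A'): step: R->0, L->5 (L advanced); A->plug->A->R->C->L->B->refl->D->L'->H->R'->D->plug->D
Char 7 ('D'): step: R->1, L=5; D->plug->D->R->D->L->F->refl->G->L'->A->R'->G->plug->G
Char 8 ('H'): step: R->2, L=5; H->plug->H->R->G->L->A->refl->C->L'->B->R'->D->plug->D
Char 9 ('A'): step: R->3, L=5; A->plug->A->R->E->L->H->refl->E->L'->F->R'->G->plug->G

Answer: FHDBDDGDG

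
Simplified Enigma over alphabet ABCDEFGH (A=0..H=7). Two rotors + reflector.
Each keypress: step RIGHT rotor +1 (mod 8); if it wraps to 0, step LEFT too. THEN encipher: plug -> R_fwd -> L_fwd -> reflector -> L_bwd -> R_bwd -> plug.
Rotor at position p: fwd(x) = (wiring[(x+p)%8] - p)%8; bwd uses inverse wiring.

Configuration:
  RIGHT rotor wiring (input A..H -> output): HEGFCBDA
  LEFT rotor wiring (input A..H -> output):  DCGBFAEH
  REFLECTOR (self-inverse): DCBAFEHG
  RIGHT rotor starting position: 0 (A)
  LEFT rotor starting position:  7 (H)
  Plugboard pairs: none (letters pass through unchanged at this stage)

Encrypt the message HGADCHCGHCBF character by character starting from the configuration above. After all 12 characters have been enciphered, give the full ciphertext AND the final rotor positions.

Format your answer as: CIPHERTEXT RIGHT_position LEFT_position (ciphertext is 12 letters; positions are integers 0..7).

Char 1 ('H'): step: R->1, L=7; H->plug->H->R->G->L->B->refl->C->L'->E->R'->C->plug->C
Char 2 ('G'): step: R->2, L=7; G->plug->G->R->F->L->G->refl->H->L'->D->R'->B->plug->B
Char 3 ('A'): step: R->3, L=7; A->plug->A->R->C->L->D->refl->A->L'->A->R'->D->plug->D
Char 4 ('D'): step: R->4, L=7; D->plug->D->R->E->L->C->refl->B->L'->G->R'->A->plug->A
Char 5 ('C'): step: R->5, L=7; C->plug->C->R->D->L->H->refl->G->L'->F->R'->H->plug->H
Char 6 ('H'): step: R->6, L=7; H->plug->H->R->D->L->H->refl->G->L'->F->R'->A->plug->A
Char 7 ('C'): step: R->7, L=7; C->plug->C->R->F->L->G->refl->H->L'->D->R'->F->plug->F
Char 8 ('G'): step: R->0, L->0 (L advanced); G->plug->G->R->D->L->B->refl->C->L'->B->R'->F->plug->F
Char 9 ('H'): step: R->1, L=0; H->plug->H->R->G->L->E->refl->F->L'->E->R'->C->plug->C
Char 10 ('C'): step: R->2, L=0; C->plug->C->R->A->L->D->refl->A->L'->F->R'->G->plug->G
Char 11 ('B'): step: R->3, L=0; B->plug->B->R->H->L->H->refl->G->L'->C->R'->A->plug->A
Char 12 ('F'): step: R->4, L=0; F->plug->F->R->A->L->D->refl->A->L'->F->R'->B->plug->B
Final: ciphertext=CBDAHAFFCGAB, RIGHT=4, LEFT=0

Answer: CBDAHAFFCGAB 4 0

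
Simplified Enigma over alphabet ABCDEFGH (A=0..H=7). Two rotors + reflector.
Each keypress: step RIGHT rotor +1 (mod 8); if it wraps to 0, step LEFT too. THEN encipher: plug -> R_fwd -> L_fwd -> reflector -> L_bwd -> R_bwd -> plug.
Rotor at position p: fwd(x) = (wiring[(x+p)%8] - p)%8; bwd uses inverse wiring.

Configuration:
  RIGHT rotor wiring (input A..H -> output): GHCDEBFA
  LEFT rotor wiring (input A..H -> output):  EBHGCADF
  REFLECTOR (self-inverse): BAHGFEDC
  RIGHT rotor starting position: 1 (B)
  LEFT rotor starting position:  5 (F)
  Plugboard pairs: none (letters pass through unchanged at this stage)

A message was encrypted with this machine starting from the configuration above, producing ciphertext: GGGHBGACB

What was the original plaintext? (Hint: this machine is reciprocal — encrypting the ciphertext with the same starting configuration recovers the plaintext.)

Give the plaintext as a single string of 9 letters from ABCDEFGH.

Char 1 ('G'): step: R->2, L=5; G->plug->G->R->E->L->E->refl->F->L'->H->R'->D->plug->D
Char 2 ('G'): step: R->3, L=5; G->plug->G->R->E->L->E->refl->F->L'->H->R'->H->plug->H
Char 3 ('G'): step: R->4, L=5; G->plug->G->R->G->L->B->refl->A->L'->C->R'->E->plug->E
Char 4 ('H'): step: R->5, L=5; H->plug->H->R->H->L->F->refl->E->L'->E->R'->A->plug->A
Char 5 ('B'): step: R->6, L=5; B->plug->B->R->C->L->A->refl->B->L'->G->R'->G->plug->G
Char 6 ('G'): step: R->7, L=5; G->plug->G->R->C->L->A->refl->B->L'->G->R'->H->plug->H
Char 7 ('A'): step: R->0, L->6 (L advanced); A->plug->A->R->G->L->E->refl->F->L'->A->R'->H->plug->H
Char 8 ('C'): step: R->1, L=6; C->plug->C->R->C->L->G->refl->D->L'->D->R'->D->plug->D
Char 9 ('B'): step: R->2, L=6; B->plug->B->R->B->L->H->refl->C->L'->H->R'->D->plug->D

Answer: DHEAGHHDD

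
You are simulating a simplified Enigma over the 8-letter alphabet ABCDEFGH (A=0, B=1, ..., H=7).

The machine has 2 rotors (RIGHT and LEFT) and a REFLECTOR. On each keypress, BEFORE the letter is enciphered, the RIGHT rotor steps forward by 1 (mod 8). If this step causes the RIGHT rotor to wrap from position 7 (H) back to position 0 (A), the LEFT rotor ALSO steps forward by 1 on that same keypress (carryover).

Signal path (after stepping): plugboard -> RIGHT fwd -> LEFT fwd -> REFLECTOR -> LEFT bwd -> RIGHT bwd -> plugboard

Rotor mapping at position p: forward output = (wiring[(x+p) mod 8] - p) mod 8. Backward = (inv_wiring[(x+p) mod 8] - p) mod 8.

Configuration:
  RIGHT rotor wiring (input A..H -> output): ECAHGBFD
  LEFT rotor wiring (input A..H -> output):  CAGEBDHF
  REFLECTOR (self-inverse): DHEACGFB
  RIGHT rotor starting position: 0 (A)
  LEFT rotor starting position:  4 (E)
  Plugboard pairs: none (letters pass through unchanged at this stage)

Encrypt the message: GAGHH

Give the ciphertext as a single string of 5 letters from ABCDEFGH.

Char 1 ('G'): step: R->1, L=4; G->plug->G->R->C->L->D->refl->A->L'->H->R'->B->plug->B
Char 2 ('A'): step: R->2, L=4; A->plug->A->R->G->L->C->refl->E->L'->F->R'->B->plug->B
Char 3 ('G'): step: R->3, L=4; G->plug->G->R->H->L->A->refl->D->L'->C->R'->D->plug->D
Char 4 ('H'): step: R->4, L=4; H->plug->H->R->D->L->B->refl->H->L'->B->R'->C->plug->C
Char 5 ('H'): step: R->5, L=4; H->plug->H->R->B->L->H->refl->B->L'->D->R'->F->plug->F

Answer: BBDCF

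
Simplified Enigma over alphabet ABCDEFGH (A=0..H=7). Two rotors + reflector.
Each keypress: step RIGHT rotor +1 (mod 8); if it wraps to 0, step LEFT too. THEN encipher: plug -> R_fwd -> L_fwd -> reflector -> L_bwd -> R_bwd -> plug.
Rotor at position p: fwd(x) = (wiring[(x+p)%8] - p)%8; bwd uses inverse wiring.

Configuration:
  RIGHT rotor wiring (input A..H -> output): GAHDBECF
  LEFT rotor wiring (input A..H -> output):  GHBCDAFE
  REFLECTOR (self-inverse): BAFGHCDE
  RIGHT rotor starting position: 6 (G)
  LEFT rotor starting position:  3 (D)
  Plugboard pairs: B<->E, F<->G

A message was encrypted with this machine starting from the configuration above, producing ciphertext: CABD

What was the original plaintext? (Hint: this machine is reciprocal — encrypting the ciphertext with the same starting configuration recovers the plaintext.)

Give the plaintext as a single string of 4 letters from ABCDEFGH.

Char 1 ('C'): step: R->7, L=3; C->plug->C->R->B->L->A->refl->B->L'->E->R'->E->plug->B
Char 2 ('A'): step: R->0, L->4 (L advanced); A->plug->A->R->G->L->F->refl->C->L'->E->R'->F->plug->G
Char 3 ('B'): step: R->1, L=4; B->plug->E->R->D->L->A->refl->B->L'->C->R'->C->plug->C
Char 4 ('D'): step: R->2, L=4; D->plug->D->R->C->L->B->refl->A->L'->D->R'->F->plug->G

Answer: BGCG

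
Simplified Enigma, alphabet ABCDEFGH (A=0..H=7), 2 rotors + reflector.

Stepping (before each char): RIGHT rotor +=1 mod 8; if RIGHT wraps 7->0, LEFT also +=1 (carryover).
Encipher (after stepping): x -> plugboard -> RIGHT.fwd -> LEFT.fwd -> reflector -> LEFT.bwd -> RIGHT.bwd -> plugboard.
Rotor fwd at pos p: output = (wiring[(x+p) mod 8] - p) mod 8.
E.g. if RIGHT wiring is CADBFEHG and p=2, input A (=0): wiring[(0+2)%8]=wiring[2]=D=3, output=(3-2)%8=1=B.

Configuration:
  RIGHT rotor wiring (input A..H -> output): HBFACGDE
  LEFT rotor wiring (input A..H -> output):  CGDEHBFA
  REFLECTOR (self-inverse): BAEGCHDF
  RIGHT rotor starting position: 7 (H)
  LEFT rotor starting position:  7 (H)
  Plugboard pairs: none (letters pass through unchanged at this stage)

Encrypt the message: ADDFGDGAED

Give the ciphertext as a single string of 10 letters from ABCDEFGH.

Answer: CFBGBABGGE

Derivation:
Char 1 ('A'): step: R->0, L->0 (L advanced); A->plug->A->R->H->L->A->refl->B->L'->F->R'->C->plug->C
Char 2 ('D'): step: R->1, L=0; D->plug->D->R->B->L->G->refl->D->L'->C->R'->F->plug->F
Char 3 ('D'): step: R->2, L=0; D->plug->D->R->E->L->H->refl->F->L'->G->R'->B->plug->B
Char 4 ('F'): step: R->3, L=0; F->plug->F->R->E->L->H->refl->F->L'->G->R'->G->plug->G
Char 5 ('G'): step: R->4, L=0; G->plug->G->R->B->L->G->refl->D->L'->C->R'->B->plug->B
Char 6 ('D'): step: R->5, L=0; D->plug->D->R->C->L->D->refl->G->L'->B->R'->A->plug->A
Char 7 ('G'): step: R->6, L=0; G->plug->G->R->E->L->H->refl->F->L'->G->R'->B->plug->B
Char 8 ('A'): step: R->7, L=0; A->plug->A->R->F->L->B->refl->A->L'->H->R'->G->plug->G
Char 9 ('E'): step: R->0, L->1 (L advanced); E->plug->E->R->C->L->D->refl->G->L'->D->R'->G->plug->G
Char 10 ('D'): step: R->1, L=1; D->plug->D->R->B->L->C->refl->E->L'->F->R'->E->plug->E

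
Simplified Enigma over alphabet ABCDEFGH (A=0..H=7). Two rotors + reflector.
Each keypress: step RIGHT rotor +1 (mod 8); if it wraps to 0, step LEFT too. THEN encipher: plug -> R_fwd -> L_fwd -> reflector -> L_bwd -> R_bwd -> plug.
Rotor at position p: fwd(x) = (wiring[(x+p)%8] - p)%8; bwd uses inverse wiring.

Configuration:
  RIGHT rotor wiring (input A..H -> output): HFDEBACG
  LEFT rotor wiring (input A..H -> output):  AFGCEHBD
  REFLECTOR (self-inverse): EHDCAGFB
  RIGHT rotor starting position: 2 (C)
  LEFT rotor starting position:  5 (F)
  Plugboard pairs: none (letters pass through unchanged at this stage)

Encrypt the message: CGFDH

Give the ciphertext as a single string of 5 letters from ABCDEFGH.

Char 1 ('C'): step: R->3, L=5; C->plug->C->R->F->L->B->refl->H->L'->H->R'->D->plug->D
Char 2 ('G'): step: R->4, L=5; G->plug->G->R->H->L->H->refl->B->L'->F->R'->A->plug->A
Char 3 ('F'): step: R->5, L=5; F->plug->F->R->G->L->F->refl->G->L'->C->R'->D->plug->D
Char 4 ('D'): step: R->6, L=5; D->plug->D->R->H->L->H->refl->B->L'->F->R'->E->plug->E
Char 5 ('H'): step: R->7, L=5; H->plug->H->R->D->L->D->refl->C->L'->A->R'->B->plug->B

Answer: DADEB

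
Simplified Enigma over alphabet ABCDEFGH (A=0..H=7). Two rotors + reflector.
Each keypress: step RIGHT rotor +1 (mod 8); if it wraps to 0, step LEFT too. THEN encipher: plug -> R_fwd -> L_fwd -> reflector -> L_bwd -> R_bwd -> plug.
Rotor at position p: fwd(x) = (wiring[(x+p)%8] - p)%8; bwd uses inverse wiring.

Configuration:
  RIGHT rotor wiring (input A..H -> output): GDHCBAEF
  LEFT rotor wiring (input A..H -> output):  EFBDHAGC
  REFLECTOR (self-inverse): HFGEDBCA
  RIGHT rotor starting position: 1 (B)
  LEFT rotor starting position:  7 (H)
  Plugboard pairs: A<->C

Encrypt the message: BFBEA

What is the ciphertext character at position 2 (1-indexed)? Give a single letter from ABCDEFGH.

Char 1 ('B'): step: R->2, L=7; B->plug->B->R->A->L->D->refl->E->L'->E->R'->G->plug->G
Char 2 ('F'): step: R->3, L=7; F->plug->F->R->D->L->C->refl->G->L'->C->R'->E->plug->E

E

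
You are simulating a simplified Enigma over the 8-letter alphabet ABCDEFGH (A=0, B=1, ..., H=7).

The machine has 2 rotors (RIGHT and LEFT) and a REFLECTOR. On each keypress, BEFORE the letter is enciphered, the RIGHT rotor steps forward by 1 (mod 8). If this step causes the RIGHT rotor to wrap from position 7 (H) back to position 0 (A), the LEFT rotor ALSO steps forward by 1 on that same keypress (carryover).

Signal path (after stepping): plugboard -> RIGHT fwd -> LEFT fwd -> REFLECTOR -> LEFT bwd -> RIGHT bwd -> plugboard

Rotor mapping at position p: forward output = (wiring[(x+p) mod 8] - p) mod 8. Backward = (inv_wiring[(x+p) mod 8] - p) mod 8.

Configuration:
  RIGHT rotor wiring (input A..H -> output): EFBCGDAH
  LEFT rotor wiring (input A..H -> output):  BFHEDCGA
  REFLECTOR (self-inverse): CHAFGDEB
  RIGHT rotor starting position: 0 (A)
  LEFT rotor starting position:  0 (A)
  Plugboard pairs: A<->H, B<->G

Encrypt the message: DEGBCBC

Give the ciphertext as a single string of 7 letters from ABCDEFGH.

Answer: FAAGEHE

Derivation:
Char 1 ('D'): step: R->1, L=0; D->plug->D->R->F->L->C->refl->A->L'->H->R'->F->plug->F
Char 2 ('E'): step: R->2, L=0; E->plug->E->R->G->L->G->refl->E->L'->D->R'->H->plug->A
Char 3 ('G'): step: R->3, L=0; G->plug->B->R->D->L->E->refl->G->L'->G->R'->H->plug->A
Char 4 ('B'): step: R->4, L=0; B->plug->G->R->F->L->C->refl->A->L'->H->R'->B->plug->G
Char 5 ('C'): step: R->5, L=0; C->plug->C->R->C->L->H->refl->B->L'->A->R'->E->plug->E
Char 6 ('B'): step: R->6, L=0; B->plug->G->R->A->L->B->refl->H->L'->C->R'->A->plug->H
Char 7 ('C'): step: R->7, L=0; C->plug->C->R->G->L->G->refl->E->L'->D->R'->E->plug->E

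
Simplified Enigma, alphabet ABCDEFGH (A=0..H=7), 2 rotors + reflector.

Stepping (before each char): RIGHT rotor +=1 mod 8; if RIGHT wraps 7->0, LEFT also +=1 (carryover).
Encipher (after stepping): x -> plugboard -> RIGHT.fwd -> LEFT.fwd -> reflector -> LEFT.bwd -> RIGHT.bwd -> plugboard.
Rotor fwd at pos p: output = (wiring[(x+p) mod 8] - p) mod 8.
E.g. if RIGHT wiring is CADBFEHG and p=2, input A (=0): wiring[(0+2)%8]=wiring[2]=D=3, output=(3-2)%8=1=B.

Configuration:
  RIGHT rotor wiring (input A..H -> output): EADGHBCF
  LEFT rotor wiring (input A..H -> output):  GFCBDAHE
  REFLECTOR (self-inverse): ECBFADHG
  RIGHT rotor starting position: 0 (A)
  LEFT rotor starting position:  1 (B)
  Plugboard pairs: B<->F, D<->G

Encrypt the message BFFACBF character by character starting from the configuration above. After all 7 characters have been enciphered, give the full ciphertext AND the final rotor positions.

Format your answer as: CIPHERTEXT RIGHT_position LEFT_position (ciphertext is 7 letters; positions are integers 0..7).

Char 1 ('B'): step: R->1, L=1; B->plug->F->R->B->L->B->refl->C->L'->D->R'->H->plug->H
Char 2 ('F'): step: R->2, L=1; F->plug->B->R->E->L->H->refl->G->L'->F->R'->C->plug->C
Char 3 ('F'): step: R->3, L=1; F->plug->B->R->E->L->H->refl->G->L'->F->R'->G->plug->D
Char 4 ('A'): step: R->4, L=1; A->plug->A->R->D->L->C->refl->B->L'->B->R'->D->plug->G
Char 5 ('C'): step: R->5, L=1; C->plug->C->R->A->L->E->refl->A->L'->C->R'->H->plug->H
Char 6 ('B'): step: R->6, L=1; B->plug->F->R->A->L->E->refl->A->L'->C->R'->D->plug->G
Char 7 ('F'): step: R->7, L=1; F->plug->B->R->F->L->G->refl->H->L'->E->R'->D->plug->G
Final: ciphertext=HCDGHGG, RIGHT=7, LEFT=1

Answer: HCDGHGG 7 1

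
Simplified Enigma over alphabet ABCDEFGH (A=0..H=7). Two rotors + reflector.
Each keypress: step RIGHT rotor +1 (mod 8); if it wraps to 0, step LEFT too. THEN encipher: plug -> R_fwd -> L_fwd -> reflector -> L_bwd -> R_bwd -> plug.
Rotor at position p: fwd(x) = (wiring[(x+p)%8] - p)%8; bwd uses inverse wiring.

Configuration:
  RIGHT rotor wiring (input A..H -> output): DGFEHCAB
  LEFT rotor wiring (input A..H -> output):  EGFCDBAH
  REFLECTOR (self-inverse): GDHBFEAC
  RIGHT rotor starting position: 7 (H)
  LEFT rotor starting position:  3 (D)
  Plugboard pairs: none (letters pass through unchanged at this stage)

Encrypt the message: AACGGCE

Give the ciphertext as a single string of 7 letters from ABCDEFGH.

Char 1 ('A'): step: R->0, L->4 (L advanced); A->plug->A->R->D->L->D->refl->B->L'->G->R'->B->plug->B
Char 2 ('A'): step: R->1, L=4; A->plug->A->R->F->L->C->refl->H->L'->A->R'->G->plug->G
Char 3 ('C'): step: R->2, L=4; C->plug->C->R->F->L->C->refl->H->L'->A->R'->D->plug->D
Char 4 ('G'): step: R->3, L=4; G->plug->G->R->D->L->D->refl->B->L'->G->R'->E->plug->E
Char 5 ('G'): step: R->4, L=4; G->plug->G->R->B->L->F->refl->E->L'->C->R'->F->plug->F
Char 6 ('C'): step: R->5, L=4; C->plug->C->R->E->L->A->refl->G->L'->H->R'->G->plug->G
Char 7 ('E'): step: R->6, L=4; E->plug->E->R->H->L->G->refl->A->L'->E->R'->H->plug->H

Answer: BGDEFGH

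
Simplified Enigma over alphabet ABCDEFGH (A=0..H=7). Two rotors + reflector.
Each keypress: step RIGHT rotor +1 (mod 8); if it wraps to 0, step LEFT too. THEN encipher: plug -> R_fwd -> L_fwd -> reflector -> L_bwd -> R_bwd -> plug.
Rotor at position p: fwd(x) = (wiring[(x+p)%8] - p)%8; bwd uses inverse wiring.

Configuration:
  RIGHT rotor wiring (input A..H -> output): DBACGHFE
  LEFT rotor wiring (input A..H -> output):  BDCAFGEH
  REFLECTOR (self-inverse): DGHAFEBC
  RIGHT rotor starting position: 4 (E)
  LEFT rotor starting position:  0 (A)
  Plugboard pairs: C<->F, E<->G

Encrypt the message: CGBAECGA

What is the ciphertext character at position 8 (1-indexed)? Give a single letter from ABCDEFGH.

Char 1 ('C'): step: R->5, L=0; C->plug->F->R->D->L->A->refl->D->L'->B->R'->H->plug->H
Char 2 ('G'): step: R->6, L=0; G->plug->E->R->C->L->C->refl->H->L'->H->R'->A->plug->A
Char 3 ('B'): step: R->7, L=0; B->plug->B->R->E->L->F->refl->E->L'->G->R'->H->plug->H
Char 4 ('A'): step: R->0, L->1 (L advanced); A->plug->A->R->D->L->E->refl->F->L'->E->R'->H->plug->H
Char 5 ('E'): step: R->1, L=1; E->plug->G->R->D->L->E->refl->F->L'->E->R'->F->plug->C
Char 6 ('C'): step: R->2, L=1; C->plug->F->R->C->L->H->refl->C->L'->A->R'->B->plug->B
Char 7 ('G'): step: R->3, L=1; G->plug->E->R->B->L->B->refl->G->L'->G->R'->G->plug->E
Char 8 ('A'): step: R->4, L=1; A->plug->A->R->C->L->H->refl->C->L'->A->R'->D->plug->D

D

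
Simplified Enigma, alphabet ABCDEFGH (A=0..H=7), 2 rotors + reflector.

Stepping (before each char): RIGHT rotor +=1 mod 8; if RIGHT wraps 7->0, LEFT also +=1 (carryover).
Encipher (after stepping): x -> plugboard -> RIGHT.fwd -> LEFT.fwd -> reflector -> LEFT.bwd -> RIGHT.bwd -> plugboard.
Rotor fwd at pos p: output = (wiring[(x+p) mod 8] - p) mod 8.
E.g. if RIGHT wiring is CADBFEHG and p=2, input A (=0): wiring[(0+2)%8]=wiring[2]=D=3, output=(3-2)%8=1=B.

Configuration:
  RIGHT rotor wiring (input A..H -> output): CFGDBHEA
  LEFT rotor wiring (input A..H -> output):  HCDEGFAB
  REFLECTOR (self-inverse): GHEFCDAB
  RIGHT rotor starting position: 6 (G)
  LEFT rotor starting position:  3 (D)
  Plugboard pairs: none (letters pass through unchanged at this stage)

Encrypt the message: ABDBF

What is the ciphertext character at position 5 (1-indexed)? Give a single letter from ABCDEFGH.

Char 1 ('A'): step: R->7, L=3; A->plug->A->R->B->L->D->refl->F->L'->D->R'->B->plug->B
Char 2 ('B'): step: R->0, L->4 (L advanced); B->plug->B->R->F->L->G->refl->A->L'->H->R'->F->plug->F
Char 3 ('D'): step: R->1, L=4; D->plug->D->R->A->L->C->refl->E->L'->C->R'->C->plug->C
Char 4 ('B'): step: R->2, L=4; B->plug->B->R->B->L->B->refl->H->L'->G->R'->F->plug->F
Char 5 ('F'): step: R->3, L=4; F->plug->F->R->H->L->A->refl->G->L'->F->R'->E->plug->E

E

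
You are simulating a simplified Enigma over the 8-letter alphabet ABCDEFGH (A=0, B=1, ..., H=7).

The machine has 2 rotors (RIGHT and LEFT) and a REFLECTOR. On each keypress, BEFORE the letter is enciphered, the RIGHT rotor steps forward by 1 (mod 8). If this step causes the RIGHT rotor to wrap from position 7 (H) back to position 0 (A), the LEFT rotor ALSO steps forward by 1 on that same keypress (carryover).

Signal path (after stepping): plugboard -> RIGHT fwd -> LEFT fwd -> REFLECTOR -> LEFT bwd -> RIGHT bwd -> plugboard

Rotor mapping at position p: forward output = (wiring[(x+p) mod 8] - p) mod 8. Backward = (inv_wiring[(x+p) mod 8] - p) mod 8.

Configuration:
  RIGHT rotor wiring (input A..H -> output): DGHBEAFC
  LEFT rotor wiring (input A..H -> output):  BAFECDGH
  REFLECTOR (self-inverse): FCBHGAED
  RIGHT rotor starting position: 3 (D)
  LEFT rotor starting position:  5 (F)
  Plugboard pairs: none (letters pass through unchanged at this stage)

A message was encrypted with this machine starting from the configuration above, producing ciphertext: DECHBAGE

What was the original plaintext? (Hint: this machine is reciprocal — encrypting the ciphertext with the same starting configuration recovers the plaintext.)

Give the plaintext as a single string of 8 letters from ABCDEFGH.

Char 1 ('D'): step: R->4, L=5; D->plug->D->R->G->L->H->refl->D->L'->E->R'->B->plug->B
Char 2 ('E'): step: R->5, L=5; E->plug->E->R->B->L->B->refl->C->L'->C->R'->F->plug->F
Char 3 ('C'): step: R->6, L=5; C->plug->C->R->F->L->A->refl->F->L'->H->R'->A->plug->A
Char 4 ('H'): step: R->7, L=5; H->plug->H->R->G->L->H->refl->D->L'->E->R'->B->plug->B
Char 5 ('B'): step: R->0, L->6 (L advanced); B->plug->B->R->G->L->E->refl->G->L'->F->R'->G->plug->G
Char 6 ('A'): step: R->1, L=6; A->plug->A->R->F->L->G->refl->E->L'->G->R'->B->plug->B
Char 7 ('G'): step: R->2, L=6; G->plug->G->R->B->L->B->refl->C->L'->D->R'->E->plug->E
Char 8 ('E'): step: R->3, L=6; E->plug->E->R->H->L->F->refl->A->L'->A->R'->F->plug->F

Answer: BFABGBEF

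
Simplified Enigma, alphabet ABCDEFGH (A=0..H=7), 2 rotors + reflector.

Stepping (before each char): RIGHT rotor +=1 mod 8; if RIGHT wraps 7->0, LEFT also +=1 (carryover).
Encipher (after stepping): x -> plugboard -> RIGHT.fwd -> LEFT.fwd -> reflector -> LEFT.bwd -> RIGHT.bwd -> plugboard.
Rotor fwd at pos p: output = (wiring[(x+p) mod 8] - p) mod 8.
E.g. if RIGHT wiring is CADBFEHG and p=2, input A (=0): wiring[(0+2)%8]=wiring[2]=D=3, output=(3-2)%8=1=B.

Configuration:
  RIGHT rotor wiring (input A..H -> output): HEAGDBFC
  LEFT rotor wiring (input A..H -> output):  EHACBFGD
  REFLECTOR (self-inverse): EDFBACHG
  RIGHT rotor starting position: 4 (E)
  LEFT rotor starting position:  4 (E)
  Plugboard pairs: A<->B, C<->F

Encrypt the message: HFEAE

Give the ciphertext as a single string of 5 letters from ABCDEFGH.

Answer: BGBDA

Derivation:
Char 1 ('H'): step: R->5, L=4; H->plug->H->R->G->L->E->refl->A->L'->E->R'->A->plug->B
Char 2 ('F'): step: R->6, L=4; F->plug->C->R->B->L->B->refl->D->L'->F->R'->G->plug->G
Char 3 ('E'): step: R->7, L=4; E->plug->E->R->H->L->G->refl->H->L'->D->R'->A->plug->B
Char 4 ('A'): step: R->0, L->5 (L advanced); A->plug->B->R->E->L->C->refl->F->L'->G->R'->D->plug->D
Char 5 ('E'): step: R->1, L=5; E->plug->E->R->A->L->A->refl->E->L'->H->R'->B->plug->A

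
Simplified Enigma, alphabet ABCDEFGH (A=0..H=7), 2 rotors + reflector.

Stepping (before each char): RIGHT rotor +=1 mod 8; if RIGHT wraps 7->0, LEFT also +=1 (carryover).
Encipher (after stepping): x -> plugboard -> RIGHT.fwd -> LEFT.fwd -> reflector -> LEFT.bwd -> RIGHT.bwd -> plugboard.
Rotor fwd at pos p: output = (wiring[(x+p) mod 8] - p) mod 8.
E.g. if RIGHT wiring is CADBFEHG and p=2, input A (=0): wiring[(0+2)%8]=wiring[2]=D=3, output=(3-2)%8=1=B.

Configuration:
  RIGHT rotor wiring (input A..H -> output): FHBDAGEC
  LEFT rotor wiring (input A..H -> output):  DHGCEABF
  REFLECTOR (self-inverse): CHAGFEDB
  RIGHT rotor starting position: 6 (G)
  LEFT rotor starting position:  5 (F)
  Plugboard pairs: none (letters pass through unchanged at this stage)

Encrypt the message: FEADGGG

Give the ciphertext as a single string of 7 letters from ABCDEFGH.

Char 1 ('F'): step: R->7, L=5; F->plug->F->R->B->L->E->refl->F->L'->G->R'->B->plug->B
Char 2 ('E'): step: R->0, L->6 (L advanced); E->plug->E->R->A->L->D->refl->G->L'->G->R'->F->plug->F
Char 3 ('A'): step: R->1, L=6; A->plug->A->R->G->L->G->refl->D->L'->A->R'->B->plug->B
Char 4 ('D'): step: R->2, L=6; D->plug->D->R->E->L->A->refl->C->L'->H->R'->A->plug->A
Char 5 ('G'): step: R->3, L=6; G->plug->G->R->E->L->A->refl->C->L'->H->R'->E->plug->E
Char 6 ('G'): step: R->4, L=6; G->plug->G->R->F->L->E->refl->F->L'->C->R'->B->plug->B
Char 7 ('G'): step: R->5, L=6; G->plug->G->R->G->L->G->refl->D->L'->A->R'->D->plug->D

Answer: BFBAEBD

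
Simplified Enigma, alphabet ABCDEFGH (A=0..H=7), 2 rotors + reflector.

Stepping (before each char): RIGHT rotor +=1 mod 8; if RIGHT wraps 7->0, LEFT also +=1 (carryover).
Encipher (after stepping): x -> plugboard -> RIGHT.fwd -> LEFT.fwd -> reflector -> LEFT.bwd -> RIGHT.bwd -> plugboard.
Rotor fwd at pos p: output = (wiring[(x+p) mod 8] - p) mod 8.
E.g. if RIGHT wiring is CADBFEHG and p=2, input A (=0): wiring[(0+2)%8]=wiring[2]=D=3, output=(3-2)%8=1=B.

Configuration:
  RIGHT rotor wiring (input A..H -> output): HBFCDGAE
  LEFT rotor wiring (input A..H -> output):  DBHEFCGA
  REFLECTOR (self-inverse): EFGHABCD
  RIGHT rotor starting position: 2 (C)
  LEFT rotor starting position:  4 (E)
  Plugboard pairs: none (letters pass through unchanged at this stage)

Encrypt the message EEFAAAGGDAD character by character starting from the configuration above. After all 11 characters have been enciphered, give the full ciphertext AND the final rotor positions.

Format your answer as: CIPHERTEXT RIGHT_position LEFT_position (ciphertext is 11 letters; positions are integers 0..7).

Answer: HAGCBHEACCH 5 5

Derivation:
Char 1 ('E'): step: R->3, L=4; E->plug->E->R->B->L->G->refl->C->L'->C->R'->H->plug->H
Char 2 ('E'): step: R->4, L=4; E->plug->E->R->D->L->E->refl->A->L'->H->R'->A->plug->A
Char 3 ('F'): step: R->5, L=4; F->plug->F->R->A->L->B->refl->F->L'->F->R'->G->plug->G
Char 4 ('A'): step: R->6, L=4; A->plug->A->R->C->L->C->refl->G->L'->B->R'->C->plug->C
Char 5 ('A'): step: R->7, L=4; A->plug->A->R->F->L->F->refl->B->L'->A->R'->B->plug->B
Char 6 ('A'): step: R->0, L->5 (L advanced); A->plug->A->R->H->L->A->refl->E->L'->E->R'->H->plug->H
Char 7 ('G'): step: R->1, L=5; G->plug->G->R->D->L->G->refl->C->L'->F->R'->E->plug->E
Char 8 ('G'): step: R->2, L=5; G->plug->G->R->F->L->C->refl->G->L'->D->R'->A->plug->A
Char 9 ('D'): step: R->3, L=5; D->plug->D->R->F->L->C->refl->G->L'->D->R'->C->plug->C
Char 10 ('A'): step: R->4, L=5; A->plug->A->R->H->L->A->refl->E->L'->E->R'->C->plug->C
Char 11 ('D'): step: R->5, L=5; D->plug->D->R->C->L->D->refl->H->L'->G->R'->H->plug->H
Final: ciphertext=HAGCBHEACCH, RIGHT=5, LEFT=5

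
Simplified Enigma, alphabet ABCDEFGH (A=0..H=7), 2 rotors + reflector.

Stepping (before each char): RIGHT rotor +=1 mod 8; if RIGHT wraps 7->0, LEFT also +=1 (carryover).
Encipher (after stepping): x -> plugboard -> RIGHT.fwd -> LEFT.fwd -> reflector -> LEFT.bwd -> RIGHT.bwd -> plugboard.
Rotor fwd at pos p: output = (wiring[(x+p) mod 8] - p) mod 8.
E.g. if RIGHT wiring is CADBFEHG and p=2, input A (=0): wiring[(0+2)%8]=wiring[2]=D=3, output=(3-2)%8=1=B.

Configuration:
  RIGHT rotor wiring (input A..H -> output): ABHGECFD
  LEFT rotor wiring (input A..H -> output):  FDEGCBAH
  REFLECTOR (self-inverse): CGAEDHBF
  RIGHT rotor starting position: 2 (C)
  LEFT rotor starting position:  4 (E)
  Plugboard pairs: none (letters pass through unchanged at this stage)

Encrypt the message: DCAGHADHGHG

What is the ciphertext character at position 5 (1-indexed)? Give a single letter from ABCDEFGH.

Char 1 ('D'): step: R->3, L=4; D->plug->D->R->C->L->E->refl->D->L'->D->R'->A->plug->A
Char 2 ('C'): step: R->4, L=4; C->plug->C->R->B->L->F->refl->H->L'->F->R'->F->plug->F
Char 3 ('A'): step: R->5, L=4; A->plug->A->R->F->L->H->refl->F->L'->B->R'->G->plug->G
Char 4 ('G'): step: R->6, L=4; G->plug->G->R->G->L->A->refl->C->L'->H->R'->A->plug->A
Char 5 ('H'): step: R->7, L=4; H->plug->H->R->G->L->A->refl->C->L'->H->R'->E->plug->E

E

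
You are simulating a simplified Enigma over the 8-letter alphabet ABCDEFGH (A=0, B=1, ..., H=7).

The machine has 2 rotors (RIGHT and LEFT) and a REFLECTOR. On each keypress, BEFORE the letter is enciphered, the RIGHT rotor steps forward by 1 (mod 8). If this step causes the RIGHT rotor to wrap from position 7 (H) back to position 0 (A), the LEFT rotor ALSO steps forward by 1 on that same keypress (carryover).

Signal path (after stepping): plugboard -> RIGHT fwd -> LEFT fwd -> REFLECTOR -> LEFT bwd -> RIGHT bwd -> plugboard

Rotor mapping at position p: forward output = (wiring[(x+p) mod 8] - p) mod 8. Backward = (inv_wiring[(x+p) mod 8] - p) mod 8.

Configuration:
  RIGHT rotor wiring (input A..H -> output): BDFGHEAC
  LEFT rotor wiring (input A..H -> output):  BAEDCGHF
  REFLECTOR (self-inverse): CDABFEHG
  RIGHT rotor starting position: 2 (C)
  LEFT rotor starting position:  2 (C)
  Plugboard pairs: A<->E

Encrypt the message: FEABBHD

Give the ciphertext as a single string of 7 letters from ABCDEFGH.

Char 1 ('F'): step: R->3, L=2; F->plug->F->R->G->L->H->refl->G->L'->H->R'->E->plug->A
Char 2 ('E'): step: R->4, L=2; E->plug->A->R->D->L->E->refl->F->L'->E->R'->C->plug->C
Char 3 ('A'): step: R->5, L=2; A->plug->E->R->G->L->H->refl->G->L'->H->R'->A->plug->E
Char 4 ('B'): step: R->6, L=2; B->plug->B->R->E->L->F->refl->E->L'->D->R'->C->plug->C
Char 5 ('B'): step: R->7, L=2; B->plug->B->R->C->L->A->refl->C->L'->A->R'->F->plug->F
Char 6 ('H'): step: R->0, L->3 (L advanced); H->plug->H->R->C->L->D->refl->B->L'->H->R'->E->plug->A
Char 7 ('D'): step: R->1, L=3; D->plug->D->R->G->L->F->refl->E->L'->D->R'->E->plug->A

Answer: ACECFAA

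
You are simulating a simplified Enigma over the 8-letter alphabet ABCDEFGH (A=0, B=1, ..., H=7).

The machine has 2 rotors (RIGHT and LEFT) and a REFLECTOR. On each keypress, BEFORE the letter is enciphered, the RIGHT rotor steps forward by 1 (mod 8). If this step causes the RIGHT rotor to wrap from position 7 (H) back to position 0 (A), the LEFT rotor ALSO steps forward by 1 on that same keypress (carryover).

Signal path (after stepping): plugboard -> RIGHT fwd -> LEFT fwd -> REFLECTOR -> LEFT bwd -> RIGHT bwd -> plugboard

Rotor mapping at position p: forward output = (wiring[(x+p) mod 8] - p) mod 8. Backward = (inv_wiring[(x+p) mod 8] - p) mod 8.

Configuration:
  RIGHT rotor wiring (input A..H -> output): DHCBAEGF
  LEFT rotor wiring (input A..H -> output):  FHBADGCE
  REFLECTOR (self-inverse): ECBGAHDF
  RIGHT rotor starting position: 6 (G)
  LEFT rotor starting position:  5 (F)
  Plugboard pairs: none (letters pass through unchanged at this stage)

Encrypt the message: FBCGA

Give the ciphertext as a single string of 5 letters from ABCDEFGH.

Answer: EEDEE

Derivation:
Char 1 ('F'): step: R->7, L=5; F->plug->F->R->B->L->F->refl->H->L'->C->R'->E->plug->E
Char 2 ('B'): step: R->0, L->6 (L advanced); B->plug->B->R->H->L->A->refl->E->L'->A->R'->E->plug->E
Char 3 ('C'): step: R->1, L=6; C->plug->C->R->A->L->E->refl->A->L'->H->R'->D->plug->D
Char 4 ('G'): step: R->2, L=6; G->plug->G->R->B->L->G->refl->D->L'->E->R'->E->plug->E
Char 5 ('A'): step: R->3, L=6; A->plug->A->R->G->L->F->refl->H->L'->C->R'->E->plug->E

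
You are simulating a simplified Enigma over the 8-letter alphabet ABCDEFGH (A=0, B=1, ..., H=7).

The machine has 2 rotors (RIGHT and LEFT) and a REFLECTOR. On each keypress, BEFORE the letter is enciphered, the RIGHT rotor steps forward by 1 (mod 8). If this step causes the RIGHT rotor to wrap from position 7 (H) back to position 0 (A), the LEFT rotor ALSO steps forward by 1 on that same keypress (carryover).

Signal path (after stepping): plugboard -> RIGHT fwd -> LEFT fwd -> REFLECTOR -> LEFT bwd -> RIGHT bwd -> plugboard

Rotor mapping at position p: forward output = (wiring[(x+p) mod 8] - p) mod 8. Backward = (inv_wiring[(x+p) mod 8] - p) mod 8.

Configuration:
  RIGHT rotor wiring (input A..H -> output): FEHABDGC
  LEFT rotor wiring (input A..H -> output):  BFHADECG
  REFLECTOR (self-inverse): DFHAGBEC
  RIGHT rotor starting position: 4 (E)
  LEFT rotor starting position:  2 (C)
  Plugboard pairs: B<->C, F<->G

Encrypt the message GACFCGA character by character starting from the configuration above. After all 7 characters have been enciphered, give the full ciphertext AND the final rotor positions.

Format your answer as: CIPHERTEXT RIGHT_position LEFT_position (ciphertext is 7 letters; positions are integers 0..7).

Answer: DGAGAHE 3 3

Derivation:
Char 1 ('G'): step: R->5, L=2; G->plug->F->R->C->L->B->refl->F->L'->A->R'->D->plug->D
Char 2 ('A'): step: R->6, L=2; A->plug->A->R->A->L->F->refl->B->L'->C->R'->F->plug->G
Char 3 ('C'): step: R->7, L=2; C->plug->B->R->G->L->H->refl->C->L'->D->R'->A->plug->A
Char 4 ('F'): step: R->0, L->3 (L advanced); F->plug->G->R->G->L->C->refl->H->L'->D->R'->F->plug->G
Char 5 ('C'): step: R->1, L=3; C->plug->B->R->G->L->C->refl->H->L'->D->R'->A->plug->A
Char 6 ('G'): step: R->2, L=3; G->plug->F->R->A->L->F->refl->B->L'->C->R'->H->plug->H
Char 7 ('A'): step: R->3, L=3; A->plug->A->R->F->L->G->refl->E->L'->H->R'->E->plug->E
Final: ciphertext=DGAGAHE, RIGHT=3, LEFT=3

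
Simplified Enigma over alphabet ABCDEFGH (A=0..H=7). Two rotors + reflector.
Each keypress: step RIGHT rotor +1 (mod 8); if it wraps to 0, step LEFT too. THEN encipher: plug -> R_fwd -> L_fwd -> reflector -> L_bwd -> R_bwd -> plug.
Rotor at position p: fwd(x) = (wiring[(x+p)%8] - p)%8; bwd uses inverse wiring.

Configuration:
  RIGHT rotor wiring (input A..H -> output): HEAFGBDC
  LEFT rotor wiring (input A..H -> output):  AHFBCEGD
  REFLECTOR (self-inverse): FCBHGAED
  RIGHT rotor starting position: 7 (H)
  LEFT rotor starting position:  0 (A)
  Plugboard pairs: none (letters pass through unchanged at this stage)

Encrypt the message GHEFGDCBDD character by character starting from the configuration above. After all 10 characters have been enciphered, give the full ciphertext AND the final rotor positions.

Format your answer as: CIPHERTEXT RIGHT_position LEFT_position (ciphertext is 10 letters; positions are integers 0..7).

Answer: EAFECCGDGA 1 2

Derivation:
Char 1 ('G'): step: R->0, L->1 (L advanced); G->plug->G->R->D->L->B->refl->C->L'->G->R'->E->plug->E
Char 2 ('H'): step: R->1, L=1; H->plug->H->R->G->L->C->refl->B->L'->D->R'->A->plug->A
Char 3 ('E'): step: R->2, L=1; E->plug->E->R->B->L->E->refl->G->L'->A->R'->F->plug->F
Char 4 ('F'): step: R->3, L=1; F->plug->F->R->E->L->D->refl->H->L'->H->R'->E->plug->E
Char 5 ('G'): step: R->4, L=1; G->plug->G->R->E->L->D->refl->H->L'->H->R'->C->plug->C
Char 6 ('D'): step: R->5, L=1; D->plug->D->R->C->L->A->refl->F->L'->F->R'->C->plug->C
Char 7 ('C'): step: R->6, L=1; C->plug->C->R->B->L->E->refl->G->L'->A->R'->G->plug->G
Char 8 ('B'): step: R->7, L=1; B->plug->B->R->A->L->G->refl->E->L'->B->R'->D->plug->D
Char 9 ('D'): step: R->0, L->2 (L advanced); D->plug->D->R->F->L->B->refl->C->L'->D->R'->G->plug->G
Char 10 ('D'): step: R->1, L=2; D->plug->D->R->F->L->B->refl->C->L'->D->R'->A->plug->A
Final: ciphertext=EAFECCGDGA, RIGHT=1, LEFT=2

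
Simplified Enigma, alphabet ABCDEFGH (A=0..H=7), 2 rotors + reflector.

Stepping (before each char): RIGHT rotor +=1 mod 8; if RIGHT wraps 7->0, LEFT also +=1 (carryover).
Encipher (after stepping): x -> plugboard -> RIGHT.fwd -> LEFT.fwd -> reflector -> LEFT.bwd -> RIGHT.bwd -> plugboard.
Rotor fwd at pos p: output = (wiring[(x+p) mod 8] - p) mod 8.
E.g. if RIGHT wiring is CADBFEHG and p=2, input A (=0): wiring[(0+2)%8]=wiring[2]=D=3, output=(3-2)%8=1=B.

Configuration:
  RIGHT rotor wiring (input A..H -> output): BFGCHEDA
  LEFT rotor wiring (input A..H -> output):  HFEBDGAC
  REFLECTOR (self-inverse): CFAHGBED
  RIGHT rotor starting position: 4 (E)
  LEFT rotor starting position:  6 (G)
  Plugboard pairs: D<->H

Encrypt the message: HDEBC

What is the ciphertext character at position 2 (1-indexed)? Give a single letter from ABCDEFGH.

Char 1 ('H'): step: R->5, L=6; H->plug->D->R->E->L->G->refl->E->L'->B->R'->F->plug->F
Char 2 ('D'): step: R->6, L=6; D->plug->H->R->G->L->F->refl->B->L'->C->R'->B->plug->B

B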